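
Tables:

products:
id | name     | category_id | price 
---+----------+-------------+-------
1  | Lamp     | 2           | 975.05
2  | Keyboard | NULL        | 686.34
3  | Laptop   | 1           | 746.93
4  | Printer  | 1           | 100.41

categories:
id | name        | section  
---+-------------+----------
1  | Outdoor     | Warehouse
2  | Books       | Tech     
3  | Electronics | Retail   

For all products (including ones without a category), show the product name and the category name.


LEFT JOIN keeps every row from products (the left table); where category_id has no match in categories, the category columns become NULL. Walk through each product:
  - product 1 (Lamp): category_id=2 -> matches Books
  - product 2 (Keyboard): category_id=NULL, no match -> kept with NULL
  - product 3 (Laptop): category_id=1 -> matches Outdoor
  - product 4 (Printer): category_id=1 -> matches Outdoor
All 4 rows appear; 1 has NULL category.

SQL:
SELECT a.name, b.name AS category
FROM products a
LEFT JOIN categories b ON a.category_id = b.id

Result:
name     | category
---------+---------
Lamp     | Books   
Keyboard | NULL    
Laptop   | Outdoor 
Printer  | Outdoor 


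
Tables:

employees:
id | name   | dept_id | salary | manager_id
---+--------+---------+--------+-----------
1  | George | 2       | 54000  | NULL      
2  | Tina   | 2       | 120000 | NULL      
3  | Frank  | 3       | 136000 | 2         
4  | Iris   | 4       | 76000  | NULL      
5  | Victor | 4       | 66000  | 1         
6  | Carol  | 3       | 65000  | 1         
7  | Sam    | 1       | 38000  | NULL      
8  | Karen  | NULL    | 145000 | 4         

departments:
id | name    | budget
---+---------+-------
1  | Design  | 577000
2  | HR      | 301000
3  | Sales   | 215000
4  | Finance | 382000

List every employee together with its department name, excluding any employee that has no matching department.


INNER JOIN keeps only employees rows whose dept_id matches an id in departments. Walk through each employee:
  - employee 1 (George): dept_id=2 -> matches HR
  - employee 2 (Tina): dept_id=2 -> matches HR
  - employee 3 (Frank): dept_id=3 -> matches Sales
  - employee 4 (Iris): dept_id=4 -> matches Finance
  - employee 5 (Victor): dept_id=4 -> matches Finance
  - employee 6 (Carol): dept_id=3 -> matches Sales
  - employee 7 (Sam): dept_id=1 -> matches Design
  - employee 8 (Karen): dept_id=NULL, no match -> dropped
So 1 of 8 rows is dropped.

SQL:
SELECT a.name, b.name AS department
FROM employees a
INNER JOIN departments b ON a.dept_id = b.id

Result:
name   | department
-------+-----------
George | HR        
Tina   | HR        
Frank  | Sales     
Iris   | Finance   
Victor | Finance   
Carol  | Sales     
Sam    | Design    


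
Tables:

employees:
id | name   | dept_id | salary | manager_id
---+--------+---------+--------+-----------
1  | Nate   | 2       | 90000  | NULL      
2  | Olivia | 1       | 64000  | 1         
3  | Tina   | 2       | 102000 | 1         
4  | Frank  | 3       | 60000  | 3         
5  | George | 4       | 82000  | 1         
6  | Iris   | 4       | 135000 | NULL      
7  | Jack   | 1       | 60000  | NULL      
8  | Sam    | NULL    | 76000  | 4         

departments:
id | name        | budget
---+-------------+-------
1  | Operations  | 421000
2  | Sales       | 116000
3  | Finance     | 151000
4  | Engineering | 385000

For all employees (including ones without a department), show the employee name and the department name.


LEFT JOIN keeps every row from employees (the left table); where dept_id has no match in departments, the department columns become NULL. Walk through each employee:
  - employee 1 (Nate): dept_id=2 -> matches Sales
  - employee 2 (Olivia): dept_id=1 -> matches Operations
  - employee 3 (Tina): dept_id=2 -> matches Sales
  - employee 4 (Frank): dept_id=3 -> matches Finance
  - employee 5 (George): dept_id=4 -> matches Engineering
  - employee 6 (Iris): dept_id=4 -> matches Engineering
  - employee 7 (Jack): dept_id=1 -> matches Operations
  - employee 8 (Sam): dept_id=NULL, no match -> kept with NULL
All 8 rows appear; 1 has NULL department.

SQL:
SELECT a.name, b.name AS department
FROM employees a
LEFT JOIN departments b ON a.dept_id = b.id

Result:
name   | department 
-------+------------
Nate   | Sales      
Olivia | Operations 
Tina   | Sales      
Frank  | Finance    
George | Engineering
Iris   | Engineering
Jack   | Operations 
Sam    | NULL       


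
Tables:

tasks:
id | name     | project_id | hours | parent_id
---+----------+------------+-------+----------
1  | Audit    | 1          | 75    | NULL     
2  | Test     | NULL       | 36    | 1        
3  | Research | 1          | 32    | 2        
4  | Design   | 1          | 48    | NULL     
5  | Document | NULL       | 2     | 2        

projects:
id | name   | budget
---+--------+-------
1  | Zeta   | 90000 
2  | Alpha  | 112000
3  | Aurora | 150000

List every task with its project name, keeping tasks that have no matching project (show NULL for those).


LEFT JOIN keeps every row from tasks (the left table); where project_id has no match in projects, the project columns become NULL. Walk through each task:
  - task 1 (Audit): project_id=1 -> matches Zeta
  - task 2 (Test): project_id=NULL, no match -> kept with NULL
  - task 3 (Research): project_id=1 -> matches Zeta
  - task 4 (Design): project_id=1 -> matches Zeta
  - task 5 (Document): project_id=NULL, no match -> kept with NULL
All 5 rows appear; 2 have NULL project.

SQL:
SELECT a.name, b.name AS project
FROM tasks a
LEFT JOIN projects b ON a.project_id = b.id

Result:
name     | project
---------+--------
Audit    | Zeta   
Test     | NULL   
Research | Zeta   
Design   | Zeta   
Document | NULL   


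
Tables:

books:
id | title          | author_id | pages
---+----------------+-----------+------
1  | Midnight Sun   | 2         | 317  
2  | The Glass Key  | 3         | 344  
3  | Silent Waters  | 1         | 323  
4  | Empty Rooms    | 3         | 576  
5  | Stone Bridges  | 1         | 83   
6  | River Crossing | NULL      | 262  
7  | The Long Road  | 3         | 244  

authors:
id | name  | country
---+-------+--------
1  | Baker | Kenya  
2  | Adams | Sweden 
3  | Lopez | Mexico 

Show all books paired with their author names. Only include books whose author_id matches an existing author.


INNER JOIN keeps only books rows whose author_id matches an id in authors. Walk through each book:
  - book 1 (Midnight Sun): author_id=2 -> matches Adams
  - book 2 (The Glass Key): author_id=3 -> matches Lopez
  - book 3 (Silent Waters): author_id=1 -> matches Baker
  - book 4 (Empty Rooms): author_id=3 -> matches Lopez
  - book 5 (Stone Bridges): author_id=1 -> matches Baker
  - book 6 (River Crossing): author_id=NULL, no match -> dropped
  - book 7 (The Long Road): author_id=3 -> matches Lopez
So 1 of 7 rows is dropped.

SQL:
SELECT a.title, b.name AS author
FROM books a
INNER JOIN authors b ON a.author_id = b.id

Result:
title         | author
--------------+-------
Midnight Sun  | Adams 
The Glass Key | Lopez 
Silent Waters | Baker 
Empty Rooms   | Lopez 
Stone Bridges | Baker 
The Long Road | Lopez 


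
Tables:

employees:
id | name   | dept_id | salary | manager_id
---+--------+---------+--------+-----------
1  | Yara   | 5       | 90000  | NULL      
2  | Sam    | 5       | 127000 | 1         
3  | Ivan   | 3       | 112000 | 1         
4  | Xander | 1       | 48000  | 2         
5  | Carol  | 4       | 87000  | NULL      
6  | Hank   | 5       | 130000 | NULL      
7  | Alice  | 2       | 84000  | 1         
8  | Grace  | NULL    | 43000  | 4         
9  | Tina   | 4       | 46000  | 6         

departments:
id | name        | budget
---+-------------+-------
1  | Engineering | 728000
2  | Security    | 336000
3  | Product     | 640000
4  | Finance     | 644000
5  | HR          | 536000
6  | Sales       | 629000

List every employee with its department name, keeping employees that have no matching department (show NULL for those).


LEFT JOIN keeps every row from employees (the left table); where dept_id has no match in departments, the department columns become NULL. Walk through each employee:
  - employee 1 (Yara): dept_id=5 -> matches HR
  - employee 2 (Sam): dept_id=5 -> matches HR
  - employee 3 (Ivan): dept_id=3 -> matches Product
  - employee 4 (Xander): dept_id=1 -> matches Engineering
  - employee 5 (Carol): dept_id=4 -> matches Finance
  - employee 6 (Hank): dept_id=5 -> matches HR
  - employee 7 (Alice): dept_id=2 -> matches Security
  - employee 8 (Grace): dept_id=NULL, no match -> kept with NULL
  - employee 9 (Tina): dept_id=4 -> matches Finance
All 9 rows appear; 1 has NULL department.

SQL:
SELECT a.name, b.name AS department
FROM employees a
LEFT JOIN departments b ON a.dept_id = b.id

Result:
name   | department 
-------+------------
Yara   | HR         
Sam    | HR         
Ivan   | Product    
Xander | Engineering
Carol  | Finance    
Hank   | HR         
Alice  | Security   
Grace  | NULL       
Tina   | Finance    


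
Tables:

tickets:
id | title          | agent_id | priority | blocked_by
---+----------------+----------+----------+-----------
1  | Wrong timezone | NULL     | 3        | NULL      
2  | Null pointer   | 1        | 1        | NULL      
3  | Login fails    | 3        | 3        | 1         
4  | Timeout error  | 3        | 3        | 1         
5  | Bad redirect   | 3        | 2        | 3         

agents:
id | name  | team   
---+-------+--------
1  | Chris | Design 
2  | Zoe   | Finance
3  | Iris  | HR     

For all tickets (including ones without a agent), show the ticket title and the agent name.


LEFT JOIN keeps every row from tickets (the left table); where agent_id has no match in agents, the agent columns become NULL. Walk through each ticket:
  - ticket 1 (Wrong timezone): agent_id=NULL, no match -> kept with NULL
  - ticket 2 (Null pointer): agent_id=1 -> matches Chris
  - ticket 3 (Login fails): agent_id=3 -> matches Iris
  - ticket 4 (Timeout error): agent_id=3 -> matches Iris
  - ticket 5 (Bad redirect): agent_id=3 -> matches Iris
All 5 rows appear; 1 has NULL agent.

SQL:
SELECT a.title, b.name AS agent
FROM tickets a
LEFT JOIN agents b ON a.agent_id = b.id

Result:
title          | agent
---------------+------
Wrong timezone | NULL 
Null pointer   | Chris
Login fails    | Iris 
Timeout error  | Iris 
Bad redirect   | Iris 


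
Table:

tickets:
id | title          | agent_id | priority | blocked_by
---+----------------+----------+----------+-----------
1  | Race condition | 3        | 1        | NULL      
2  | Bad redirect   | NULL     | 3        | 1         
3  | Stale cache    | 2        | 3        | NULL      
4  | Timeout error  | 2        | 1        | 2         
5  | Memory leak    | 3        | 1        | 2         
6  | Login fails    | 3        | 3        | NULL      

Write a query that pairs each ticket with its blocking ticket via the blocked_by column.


This is a self-join: tickets is joined to a second copy of itself, matching each row's blocked_by to another row's id. Use LEFT JOIN so rows with blocked_by=NULL are kept.
  - ticket 1 (Race condition): blocked_by=NULL -> NULL
  - ticket 2 (Bad redirect): blocked_by=1 -> Race condition
  - ticket 3 (Stale cache): blocked_by=NULL -> NULL
  - ticket 4 (Timeout error): blocked_by=2 -> Bad redirect
  - ticket 5 (Memory leak): blocked_by=2 -> Bad redirect
  - ticket 6 (Login fails): blocked_by=NULL -> NULL

SQL:
SELECT a.title AS item, b.title AS blocked_by
FROM tickets a
LEFT JOIN tickets b ON a.blocked_by = b.id

Result:
item           | blocked_by    
---------------+---------------
Race condition | NULL          
Bad redirect   | Race condition
Stale cache    | NULL          
Timeout error  | Bad redirect  
Memory leak    | Bad redirect  
Login fails    | NULL          


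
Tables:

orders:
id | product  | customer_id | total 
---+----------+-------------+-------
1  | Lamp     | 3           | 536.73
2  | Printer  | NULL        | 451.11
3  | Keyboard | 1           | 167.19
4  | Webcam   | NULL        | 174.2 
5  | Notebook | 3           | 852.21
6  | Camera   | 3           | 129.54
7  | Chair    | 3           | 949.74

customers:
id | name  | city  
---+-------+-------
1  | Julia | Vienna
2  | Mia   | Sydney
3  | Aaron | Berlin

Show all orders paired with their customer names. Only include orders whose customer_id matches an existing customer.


INNER JOIN keeps only orders rows whose customer_id matches an id in customers. Walk through each order:
  - order 1 (Lamp): customer_id=3 -> matches Aaron
  - order 2 (Printer): customer_id=NULL, no match -> dropped
  - order 3 (Keyboard): customer_id=1 -> matches Julia
  - order 4 (Webcam): customer_id=NULL, no match -> dropped
  - order 5 (Notebook): customer_id=3 -> matches Aaron
  - order 6 (Camera): customer_id=3 -> matches Aaron
  - order 7 (Chair): customer_id=3 -> matches Aaron
So 2 of 7 rows are dropped.

SQL:
SELECT a.product, b.name AS customer
FROM orders a
INNER JOIN customers b ON a.customer_id = b.id

Result:
product  | customer
---------+---------
Lamp     | Aaron   
Keyboard | Julia   
Notebook | Aaron   
Camera   | Aaron   
Chair    | Aaron   


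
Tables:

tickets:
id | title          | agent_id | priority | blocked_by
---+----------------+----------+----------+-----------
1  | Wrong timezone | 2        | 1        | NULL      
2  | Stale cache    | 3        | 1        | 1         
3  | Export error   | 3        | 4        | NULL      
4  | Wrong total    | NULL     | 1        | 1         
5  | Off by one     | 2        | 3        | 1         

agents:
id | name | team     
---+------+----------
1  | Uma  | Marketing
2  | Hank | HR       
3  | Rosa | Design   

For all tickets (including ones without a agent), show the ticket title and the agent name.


LEFT JOIN keeps every row from tickets (the left table); where agent_id has no match in agents, the agent columns become NULL. Walk through each ticket:
  - ticket 1 (Wrong timezone): agent_id=2 -> matches Hank
  - ticket 2 (Stale cache): agent_id=3 -> matches Rosa
  - ticket 3 (Export error): agent_id=3 -> matches Rosa
  - ticket 4 (Wrong total): agent_id=NULL, no match -> kept with NULL
  - ticket 5 (Off by one): agent_id=2 -> matches Hank
All 5 rows appear; 1 has NULL agent.

SQL:
SELECT a.title, b.name AS agent
FROM tickets a
LEFT JOIN agents b ON a.agent_id = b.id

Result:
title          | agent
---------------+------
Wrong timezone | Hank 
Stale cache    | Rosa 
Export error   | Rosa 
Wrong total    | NULL 
Off by one     | Hank 


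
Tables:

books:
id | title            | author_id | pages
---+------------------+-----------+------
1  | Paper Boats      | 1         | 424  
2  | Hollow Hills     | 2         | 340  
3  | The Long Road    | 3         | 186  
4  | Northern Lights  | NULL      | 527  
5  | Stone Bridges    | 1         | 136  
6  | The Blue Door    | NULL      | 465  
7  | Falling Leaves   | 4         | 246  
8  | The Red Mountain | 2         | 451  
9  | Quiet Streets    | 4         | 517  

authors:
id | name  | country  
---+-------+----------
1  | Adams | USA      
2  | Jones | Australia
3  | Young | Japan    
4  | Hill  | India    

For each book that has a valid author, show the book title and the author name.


INNER JOIN keeps only books rows whose author_id matches an id in authors. Walk through each book:
  - book 1 (Paper Boats): author_id=1 -> matches Adams
  - book 2 (Hollow Hills): author_id=2 -> matches Jones
  - book 3 (The Long Road): author_id=3 -> matches Young
  - book 4 (Northern Lights): author_id=NULL, no match -> dropped
  - book 5 (Stone Bridges): author_id=1 -> matches Adams
  - book 6 (The Blue Door): author_id=NULL, no match -> dropped
  - book 7 (Falling Leaves): author_id=4 -> matches Hill
  - book 8 (The Red Mountain): author_id=2 -> matches Jones
  - book 9 (Quiet Streets): author_id=4 -> matches Hill
So 2 of 9 rows are dropped.

SQL:
SELECT a.title, b.name AS author
FROM books a
INNER JOIN authors b ON a.author_id = b.id

Result:
title            | author
-----------------+-------
Paper Boats      | Adams 
Hollow Hills     | Jones 
The Long Road    | Young 
Stone Bridges    | Adams 
Falling Leaves   | Hill  
The Red Mountain | Jones 
Quiet Streets    | Hill  


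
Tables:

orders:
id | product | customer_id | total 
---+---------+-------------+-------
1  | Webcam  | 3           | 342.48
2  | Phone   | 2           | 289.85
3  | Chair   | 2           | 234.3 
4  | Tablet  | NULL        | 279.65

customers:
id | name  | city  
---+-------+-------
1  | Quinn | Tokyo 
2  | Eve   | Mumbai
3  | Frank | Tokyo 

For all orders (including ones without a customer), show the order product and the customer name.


LEFT JOIN keeps every row from orders (the left table); where customer_id has no match in customers, the customer columns become NULL. Walk through each order:
  - order 1 (Webcam): customer_id=3 -> matches Frank
  - order 2 (Phone): customer_id=2 -> matches Eve
  - order 3 (Chair): customer_id=2 -> matches Eve
  - order 4 (Tablet): customer_id=NULL, no match -> kept with NULL
All 4 rows appear; 1 has NULL customer.

SQL:
SELECT a.product, b.name AS customer
FROM orders a
LEFT JOIN customers b ON a.customer_id = b.id

Result:
product | customer
--------+---------
Webcam  | Frank   
Phone   | Eve     
Chair   | Eve     
Tablet  | NULL    


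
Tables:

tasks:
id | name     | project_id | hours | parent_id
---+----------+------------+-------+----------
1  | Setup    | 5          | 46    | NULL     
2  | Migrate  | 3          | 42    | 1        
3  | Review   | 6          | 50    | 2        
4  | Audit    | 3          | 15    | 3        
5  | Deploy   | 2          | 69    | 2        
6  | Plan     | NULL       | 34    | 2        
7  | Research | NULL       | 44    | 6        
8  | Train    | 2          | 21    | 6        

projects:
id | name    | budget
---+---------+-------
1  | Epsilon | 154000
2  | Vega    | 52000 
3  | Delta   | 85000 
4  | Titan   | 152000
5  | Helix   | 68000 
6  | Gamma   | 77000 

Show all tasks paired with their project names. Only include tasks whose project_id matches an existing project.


INNER JOIN keeps only tasks rows whose project_id matches an id in projects. Walk through each task:
  - task 1 (Setup): project_id=5 -> matches Helix
  - task 2 (Migrate): project_id=3 -> matches Delta
  - task 3 (Review): project_id=6 -> matches Gamma
  - task 4 (Audit): project_id=3 -> matches Delta
  - task 5 (Deploy): project_id=2 -> matches Vega
  - task 6 (Plan): project_id=NULL, no match -> dropped
  - task 7 (Research): project_id=NULL, no match -> dropped
  - task 8 (Train): project_id=2 -> matches Vega
So 2 of 8 rows are dropped.

SQL:
SELECT a.name, b.name AS project
FROM tasks a
INNER JOIN projects b ON a.project_id = b.id

Result:
name    | project
--------+--------
Setup   | Helix  
Migrate | Delta  
Review  | Gamma  
Audit   | Delta  
Deploy  | Vega   
Train   | Vega   


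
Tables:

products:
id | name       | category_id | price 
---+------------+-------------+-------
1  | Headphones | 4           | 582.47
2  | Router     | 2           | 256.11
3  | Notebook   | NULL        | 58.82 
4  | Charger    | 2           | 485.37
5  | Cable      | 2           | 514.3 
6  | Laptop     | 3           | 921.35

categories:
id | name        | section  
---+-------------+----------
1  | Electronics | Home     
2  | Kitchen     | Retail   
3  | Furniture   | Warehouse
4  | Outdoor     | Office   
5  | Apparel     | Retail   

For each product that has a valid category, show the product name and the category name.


INNER JOIN keeps only products rows whose category_id matches an id in categories. Walk through each product:
  - product 1 (Headphones): category_id=4 -> matches Outdoor
  - product 2 (Router): category_id=2 -> matches Kitchen
  - product 3 (Notebook): category_id=NULL, no match -> dropped
  - product 4 (Charger): category_id=2 -> matches Kitchen
  - product 5 (Cable): category_id=2 -> matches Kitchen
  - product 6 (Laptop): category_id=3 -> matches Furniture
So 1 of 6 rows is dropped.

SQL:
SELECT a.name, b.name AS category
FROM products a
INNER JOIN categories b ON a.category_id = b.id

Result:
name       | category 
-----------+----------
Headphones | Outdoor  
Router     | Kitchen  
Charger    | Kitchen  
Cable      | Kitchen  
Laptop     | Furniture


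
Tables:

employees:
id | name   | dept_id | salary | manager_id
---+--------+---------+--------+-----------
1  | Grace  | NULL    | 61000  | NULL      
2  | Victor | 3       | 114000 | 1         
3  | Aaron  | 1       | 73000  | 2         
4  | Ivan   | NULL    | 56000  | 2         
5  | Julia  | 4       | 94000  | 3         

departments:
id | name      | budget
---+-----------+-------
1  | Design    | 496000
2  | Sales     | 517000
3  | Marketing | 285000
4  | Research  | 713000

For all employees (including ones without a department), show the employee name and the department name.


LEFT JOIN keeps every row from employees (the left table); where dept_id has no match in departments, the department columns become NULL. Walk through each employee:
  - employee 1 (Grace): dept_id=NULL, no match -> kept with NULL
  - employee 2 (Victor): dept_id=3 -> matches Marketing
  - employee 3 (Aaron): dept_id=1 -> matches Design
  - employee 4 (Ivan): dept_id=NULL, no match -> kept with NULL
  - employee 5 (Julia): dept_id=4 -> matches Research
All 5 rows appear; 2 have NULL department.

SQL:
SELECT a.name, b.name AS department
FROM employees a
LEFT JOIN departments b ON a.dept_id = b.id

Result:
name   | department
-------+-----------
Grace  | NULL      
Victor | Marketing 
Aaron  | Design    
Ivan   | NULL      
Julia  | Research  


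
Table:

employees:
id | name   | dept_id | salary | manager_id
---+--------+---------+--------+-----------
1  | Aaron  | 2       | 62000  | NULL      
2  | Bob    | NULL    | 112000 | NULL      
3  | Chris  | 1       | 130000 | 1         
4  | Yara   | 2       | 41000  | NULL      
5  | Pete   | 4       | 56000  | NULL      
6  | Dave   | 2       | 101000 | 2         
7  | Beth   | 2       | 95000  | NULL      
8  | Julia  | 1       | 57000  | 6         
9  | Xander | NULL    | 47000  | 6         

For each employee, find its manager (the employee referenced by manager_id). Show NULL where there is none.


This is a self-join: employees is joined to a second copy of itself, matching each row's manager_id to another row's id. Use LEFT JOIN so rows with manager_id=NULL are kept.
  - employee 1 (Aaron): manager_id=NULL -> NULL
  - employee 2 (Bob): manager_id=NULL -> NULL
  - employee 3 (Chris): manager_id=1 -> Aaron
  - employee 4 (Yara): manager_id=NULL -> NULL
  - employee 5 (Pete): manager_id=NULL -> NULL
  - employee 6 (Dave): manager_id=2 -> Bob
  - employee 7 (Beth): manager_id=NULL -> NULL
  - employee 8 (Julia): manager_id=6 -> Dave
  - employee 9 (Xander): manager_id=6 -> Dave

SQL:
SELECT a.name AS item, b.name AS manager
FROM employees a
LEFT JOIN employees b ON a.manager_id = b.id

Result:
item   | manager
-------+--------
Aaron  | NULL   
Bob    | NULL   
Chris  | Aaron  
Yara   | NULL   
Pete   | NULL   
Dave   | Bob    
Beth   | NULL   
Julia  | Dave   
Xander | Dave   


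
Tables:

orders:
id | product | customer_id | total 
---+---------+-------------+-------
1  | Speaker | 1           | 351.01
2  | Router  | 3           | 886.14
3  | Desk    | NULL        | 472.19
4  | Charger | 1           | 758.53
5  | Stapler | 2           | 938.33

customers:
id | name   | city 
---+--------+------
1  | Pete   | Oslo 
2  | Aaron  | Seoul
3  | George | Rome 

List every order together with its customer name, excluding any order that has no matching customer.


INNER JOIN keeps only orders rows whose customer_id matches an id in customers. Walk through each order:
  - order 1 (Speaker): customer_id=1 -> matches Pete
  - order 2 (Router): customer_id=3 -> matches George
  - order 3 (Desk): customer_id=NULL, no match -> dropped
  - order 4 (Charger): customer_id=1 -> matches Pete
  - order 5 (Stapler): customer_id=2 -> matches Aaron
So 1 of 5 rows is dropped.

SQL:
SELECT a.product, b.name AS customer
FROM orders a
INNER JOIN customers b ON a.customer_id = b.id

Result:
product | customer
--------+---------
Speaker | Pete    
Router  | George  
Charger | Pete    
Stapler | Aaron   


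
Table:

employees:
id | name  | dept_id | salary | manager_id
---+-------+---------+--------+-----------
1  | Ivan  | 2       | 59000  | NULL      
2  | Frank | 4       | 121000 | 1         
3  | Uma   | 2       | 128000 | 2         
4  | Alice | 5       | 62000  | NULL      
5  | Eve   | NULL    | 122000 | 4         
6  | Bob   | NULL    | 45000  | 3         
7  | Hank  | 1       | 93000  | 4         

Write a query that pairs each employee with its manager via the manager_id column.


This is a self-join: employees is joined to a second copy of itself, matching each row's manager_id to another row's id. Use LEFT JOIN so rows with manager_id=NULL are kept.
  - employee 1 (Ivan): manager_id=NULL -> NULL
  - employee 2 (Frank): manager_id=1 -> Ivan
  - employee 3 (Uma): manager_id=2 -> Frank
  - employee 4 (Alice): manager_id=NULL -> NULL
  - employee 5 (Eve): manager_id=4 -> Alice
  - employee 6 (Bob): manager_id=3 -> Uma
  - employee 7 (Hank): manager_id=4 -> Alice

SQL:
SELECT a.name AS item, b.name AS manager
FROM employees a
LEFT JOIN employees b ON a.manager_id = b.id

Result:
item  | manager
------+--------
Ivan  | NULL   
Frank | Ivan   
Uma   | Frank  
Alice | NULL   
Eve   | Alice  
Bob   | Uma    
Hank  | Alice  


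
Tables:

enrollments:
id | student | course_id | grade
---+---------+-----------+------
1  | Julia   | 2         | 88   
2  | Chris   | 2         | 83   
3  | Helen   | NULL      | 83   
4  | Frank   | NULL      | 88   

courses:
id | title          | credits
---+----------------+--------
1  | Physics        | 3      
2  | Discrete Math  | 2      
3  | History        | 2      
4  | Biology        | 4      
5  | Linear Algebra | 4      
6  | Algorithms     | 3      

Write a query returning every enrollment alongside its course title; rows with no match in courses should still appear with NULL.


LEFT JOIN keeps every row from enrollments (the left table); where course_id has no match in courses, the course columns become NULL. Walk through each enrollment:
  - enrollment 1 (Julia): course_id=2 -> matches Discrete Math
  - enrollment 2 (Chris): course_id=2 -> matches Discrete Math
  - enrollment 3 (Helen): course_id=NULL, no match -> kept with NULL
  - enrollment 4 (Frank): course_id=NULL, no match -> kept with NULL
All 4 rows appear; 2 have NULL course.

SQL:
SELECT a.student, b.title AS course
FROM enrollments a
LEFT JOIN courses b ON a.course_id = b.id

Result:
student | course       
--------+--------------
Julia   | Discrete Math
Chris   | Discrete Math
Helen   | NULL         
Frank   | NULL         


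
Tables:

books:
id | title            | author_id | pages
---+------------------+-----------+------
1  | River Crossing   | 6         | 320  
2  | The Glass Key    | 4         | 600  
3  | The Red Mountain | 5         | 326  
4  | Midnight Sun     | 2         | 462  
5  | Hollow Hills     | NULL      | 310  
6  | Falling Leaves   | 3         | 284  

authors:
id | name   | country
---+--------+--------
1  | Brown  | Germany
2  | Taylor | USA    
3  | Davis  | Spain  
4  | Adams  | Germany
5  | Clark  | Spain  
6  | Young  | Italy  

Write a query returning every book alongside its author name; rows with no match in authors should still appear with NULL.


LEFT JOIN keeps every row from books (the left table); where author_id has no match in authors, the author columns become NULL. Walk through each book:
  - book 1 (River Crossing): author_id=6 -> matches Young
  - book 2 (The Glass Key): author_id=4 -> matches Adams
  - book 3 (The Red Mountain): author_id=5 -> matches Clark
  - book 4 (Midnight Sun): author_id=2 -> matches Taylor
  - book 5 (Hollow Hills): author_id=NULL, no match -> kept with NULL
  - book 6 (Falling Leaves): author_id=3 -> matches Davis
All 6 rows appear; 1 has NULL author.

SQL:
SELECT a.title, b.name AS author
FROM books a
LEFT JOIN authors b ON a.author_id = b.id

Result:
title            | author
-----------------+-------
River Crossing   | Young 
The Glass Key    | Adams 
The Red Mountain | Clark 
Midnight Sun     | Taylor
Hollow Hills     | NULL  
Falling Leaves   | Davis 


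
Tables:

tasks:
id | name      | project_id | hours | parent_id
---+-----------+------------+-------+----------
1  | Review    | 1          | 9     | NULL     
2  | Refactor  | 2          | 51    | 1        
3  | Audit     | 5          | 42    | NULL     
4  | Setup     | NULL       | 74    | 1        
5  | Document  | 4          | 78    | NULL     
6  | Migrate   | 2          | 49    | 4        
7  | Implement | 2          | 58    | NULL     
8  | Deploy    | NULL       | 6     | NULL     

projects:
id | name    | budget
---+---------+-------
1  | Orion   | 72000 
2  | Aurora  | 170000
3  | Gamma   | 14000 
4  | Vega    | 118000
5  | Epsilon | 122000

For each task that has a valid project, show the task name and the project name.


INNER JOIN keeps only tasks rows whose project_id matches an id in projects. Walk through each task:
  - task 1 (Review): project_id=1 -> matches Orion
  - task 2 (Refactor): project_id=2 -> matches Aurora
  - task 3 (Audit): project_id=5 -> matches Epsilon
  - task 4 (Setup): project_id=NULL, no match -> dropped
  - task 5 (Document): project_id=4 -> matches Vega
  - task 6 (Migrate): project_id=2 -> matches Aurora
  - task 7 (Implement): project_id=2 -> matches Aurora
  - task 8 (Deploy): project_id=NULL, no match -> dropped
So 2 of 8 rows are dropped.

SQL:
SELECT a.name, b.name AS project
FROM tasks a
INNER JOIN projects b ON a.project_id = b.id

Result:
name      | project
----------+--------
Review    | Orion  
Refactor  | Aurora 
Audit     | Epsilon
Document  | Vega   
Migrate   | Aurora 
Implement | Aurora 


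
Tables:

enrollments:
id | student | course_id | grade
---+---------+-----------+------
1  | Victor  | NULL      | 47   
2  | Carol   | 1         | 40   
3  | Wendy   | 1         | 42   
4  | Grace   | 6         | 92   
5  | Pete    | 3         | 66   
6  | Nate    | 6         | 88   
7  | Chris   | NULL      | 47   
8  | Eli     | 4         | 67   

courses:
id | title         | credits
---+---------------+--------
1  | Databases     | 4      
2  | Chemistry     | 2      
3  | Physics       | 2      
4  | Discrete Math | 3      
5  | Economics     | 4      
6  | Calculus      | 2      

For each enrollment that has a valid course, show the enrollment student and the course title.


INNER JOIN keeps only enrollments rows whose course_id matches an id in courses. Walk through each enrollment:
  - enrollment 1 (Victor): course_id=NULL, no match -> dropped
  - enrollment 2 (Carol): course_id=1 -> matches Databases
  - enrollment 3 (Wendy): course_id=1 -> matches Databases
  - enrollment 4 (Grace): course_id=6 -> matches Calculus
  - enrollment 5 (Pete): course_id=3 -> matches Physics
  - enrollment 6 (Nate): course_id=6 -> matches Calculus
  - enrollment 7 (Chris): course_id=NULL, no match -> dropped
  - enrollment 8 (Eli): course_id=4 -> matches Discrete Math
So 2 of 8 rows are dropped.

SQL:
SELECT a.student, b.title AS course
FROM enrollments a
INNER JOIN courses b ON a.course_id = b.id

Result:
student | course       
--------+--------------
Carol   | Databases    
Wendy   | Databases    
Grace   | Calculus     
Pete    | Physics      
Nate    | Calculus     
Eli     | Discrete Math


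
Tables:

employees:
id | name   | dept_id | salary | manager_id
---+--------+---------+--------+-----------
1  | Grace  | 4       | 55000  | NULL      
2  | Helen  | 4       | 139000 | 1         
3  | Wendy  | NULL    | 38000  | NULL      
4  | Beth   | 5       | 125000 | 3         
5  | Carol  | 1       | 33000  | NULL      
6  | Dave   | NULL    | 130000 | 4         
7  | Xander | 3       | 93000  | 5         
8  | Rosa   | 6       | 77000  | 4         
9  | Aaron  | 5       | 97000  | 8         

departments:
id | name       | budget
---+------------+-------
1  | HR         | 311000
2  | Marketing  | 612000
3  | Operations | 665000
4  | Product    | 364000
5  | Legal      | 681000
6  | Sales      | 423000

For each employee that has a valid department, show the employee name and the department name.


INNER JOIN keeps only employees rows whose dept_id matches an id in departments. Walk through each employee:
  - employee 1 (Grace): dept_id=4 -> matches Product
  - employee 2 (Helen): dept_id=4 -> matches Product
  - employee 3 (Wendy): dept_id=NULL, no match -> dropped
  - employee 4 (Beth): dept_id=5 -> matches Legal
  - employee 5 (Carol): dept_id=1 -> matches HR
  - employee 6 (Dave): dept_id=NULL, no match -> dropped
  - employee 7 (Xander): dept_id=3 -> matches Operations
  - employee 8 (Rosa): dept_id=6 -> matches Sales
  - employee 9 (Aaron): dept_id=5 -> matches Legal
So 2 of 9 rows are dropped.

SQL:
SELECT a.name, b.name AS department
FROM employees a
INNER JOIN departments b ON a.dept_id = b.id

Result:
name   | department
-------+-----------
Grace  | Product   
Helen  | Product   
Beth   | Legal     
Carol  | HR        
Xander | Operations
Rosa   | Sales     
Aaron  | Legal     


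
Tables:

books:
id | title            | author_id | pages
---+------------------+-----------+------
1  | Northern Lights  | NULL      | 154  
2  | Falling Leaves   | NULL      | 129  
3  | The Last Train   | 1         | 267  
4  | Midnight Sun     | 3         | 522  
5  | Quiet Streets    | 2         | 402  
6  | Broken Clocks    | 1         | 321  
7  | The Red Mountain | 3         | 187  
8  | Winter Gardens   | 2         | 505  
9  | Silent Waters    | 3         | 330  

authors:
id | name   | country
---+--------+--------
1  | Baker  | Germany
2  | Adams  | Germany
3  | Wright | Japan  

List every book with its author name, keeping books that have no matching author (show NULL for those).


LEFT JOIN keeps every row from books (the left table); where author_id has no match in authors, the author columns become NULL. Walk through each book:
  - book 1 (Northern Lights): author_id=NULL, no match -> kept with NULL
  - book 2 (Falling Leaves): author_id=NULL, no match -> kept with NULL
  - book 3 (The Last Train): author_id=1 -> matches Baker
  - book 4 (Midnight Sun): author_id=3 -> matches Wright
  - book 5 (Quiet Streets): author_id=2 -> matches Adams
  - book 6 (Broken Clocks): author_id=1 -> matches Baker
  - book 7 (The Red Mountain): author_id=3 -> matches Wright
  - book 8 (Winter Gardens): author_id=2 -> matches Adams
  - book 9 (Silent Waters): author_id=3 -> matches Wright
All 9 rows appear; 2 have NULL author.

SQL:
SELECT a.title, b.name AS author
FROM books a
LEFT JOIN authors b ON a.author_id = b.id

Result:
title            | author
-----------------+-------
Northern Lights  | NULL  
Falling Leaves   | NULL  
The Last Train   | Baker 
Midnight Sun     | Wright
Quiet Streets    | Adams 
Broken Clocks    | Baker 
The Red Mountain | Wright
Winter Gardens   | Adams 
Silent Waters    | Wright


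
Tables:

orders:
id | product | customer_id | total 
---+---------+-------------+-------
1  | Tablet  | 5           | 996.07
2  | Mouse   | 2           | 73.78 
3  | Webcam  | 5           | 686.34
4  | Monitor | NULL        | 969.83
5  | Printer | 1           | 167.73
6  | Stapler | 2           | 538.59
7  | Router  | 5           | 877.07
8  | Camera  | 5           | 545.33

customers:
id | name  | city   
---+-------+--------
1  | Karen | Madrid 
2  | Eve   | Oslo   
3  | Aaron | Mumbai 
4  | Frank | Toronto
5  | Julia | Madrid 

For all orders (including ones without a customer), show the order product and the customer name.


LEFT JOIN keeps every row from orders (the left table); where customer_id has no match in customers, the customer columns become NULL. Walk through each order:
  - order 1 (Tablet): customer_id=5 -> matches Julia
  - order 2 (Mouse): customer_id=2 -> matches Eve
  - order 3 (Webcam): customer_id=5 -> matches Julia
  - order 4 (Monitor): customer_id=NULL, no match -> kept with NULL
  - order 5 (Printer): customer_id=1 -> matches Karen
  - order 6 (Stapler): customer_id=2 -> matches Eve
  - order 7 (Router): customer_id=5 -> matches Julia
  - order 8 (Camera): customer_id=5 -> matches Julia
All 8 rows appear; 1 has NULL customer.

SQL:
SELECT a.product, b.name AS customer
FROM orders a
LEFT JOIN customers b ON a.customer_id = b.id

Result:
product | customer
--------+---------
Tablet  | Julia   
Mouse   | Eve     
Webcam  | Julia   
Monitor | NULL    
Printer | Karen   
Stapler | Eve     
Router  | Julia   
Camera  | Julia   


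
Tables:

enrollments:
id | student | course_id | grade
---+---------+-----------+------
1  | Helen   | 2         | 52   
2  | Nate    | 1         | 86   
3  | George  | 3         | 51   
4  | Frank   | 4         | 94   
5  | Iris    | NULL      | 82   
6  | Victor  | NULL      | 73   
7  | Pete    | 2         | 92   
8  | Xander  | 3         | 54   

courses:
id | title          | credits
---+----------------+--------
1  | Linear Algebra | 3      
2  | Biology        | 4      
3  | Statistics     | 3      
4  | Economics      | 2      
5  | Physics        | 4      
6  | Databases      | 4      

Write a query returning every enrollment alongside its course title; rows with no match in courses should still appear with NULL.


LEFT JOIN keeps every row from enrollments (the left table); where course_id has no match in courses, the course columns become NULL. Walk through each enrollment:
  - enrollment 1 (Helen): course_id=2 -> matches Biology
  - enrollment 2 (Nate): course_id=1 -> matches Linear Algebra
  - enrollment 3 (George): course_id=3 -> matches Statistics
  - enrollment 4 (Frank): course_id=4 -> matches Economics
  - enrollment 5 (Iris): course_id=NULL, no match -> kept with NULL
  - enrollment 6 (Victor): course_id=NULL, no match -> kept with NULL
  - enrollment 7 (Pete): course_id=2 -> matches Biology
  - enrollment 8 (Xander): course_id=3 -> matches Statistics
All 8 rows appear; 2 have NULL course.

SQL:
SELECT a.student, b.title AS course
FROM enrollments a
LEFT JOIN courses b ON a.course_id = b.id

Result:
student | course        
--------+---------------
Helen   | Biology       
Nate    | Linear Algebra
George  | Statistics    
Frank   | Economics     
Iris    | NULL          
Victor  | NULL          
Pete    | Biology       
Xander  | Statistics    


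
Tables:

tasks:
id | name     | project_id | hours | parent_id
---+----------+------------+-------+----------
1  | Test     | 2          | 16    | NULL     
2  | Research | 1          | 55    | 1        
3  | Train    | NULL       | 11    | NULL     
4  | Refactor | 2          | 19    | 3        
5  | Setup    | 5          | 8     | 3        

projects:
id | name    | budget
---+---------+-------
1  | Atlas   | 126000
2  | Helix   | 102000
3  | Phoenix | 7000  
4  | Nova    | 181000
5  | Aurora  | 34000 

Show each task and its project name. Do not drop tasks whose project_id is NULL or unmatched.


LEFT JOIN keeps every row from tasks (the left table); where project_id has no match in projects, the project columns become NULL. Walk through each task:
  - task 1 (Test): project_id=2 -> matches Helix
  - task 2 (Research): project_id=1 -> matches Atlas
  - task 3 (Train): project_id=NULL, no match -> kept with NULL
  - task 4 (Refactor): project_id=2 -> matches Helix
  - task 5 (Setup): project_id=5 -> matches Aurora
All 5 rows appear; 1 has NULL project.

SQL:
SELECT a.name, b.name AS project
FROM tasks a
LEFT JOIN projects b ON a.project_id = b.id

Result:
name     | project
---------+--------
Test     | Helix  
Research | Atlas  
Train    | NULL   
Refactor | Helix  
Setup    | Aurora 


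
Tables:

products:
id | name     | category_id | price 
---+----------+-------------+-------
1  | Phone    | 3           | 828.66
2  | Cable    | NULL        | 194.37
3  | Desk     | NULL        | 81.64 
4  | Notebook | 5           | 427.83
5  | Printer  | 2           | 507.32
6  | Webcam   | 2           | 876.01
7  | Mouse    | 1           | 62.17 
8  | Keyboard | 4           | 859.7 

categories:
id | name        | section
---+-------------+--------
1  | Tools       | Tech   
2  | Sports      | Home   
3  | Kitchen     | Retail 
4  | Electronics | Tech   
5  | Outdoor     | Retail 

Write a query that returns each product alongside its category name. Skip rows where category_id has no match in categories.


INNER JOIN keeps only products rows whose category_id matches an id in categories. Walk through each product:
  - product 1 (Phone): category_id=3 -> matches Kitchen
  - product 2 (Cable): category_id=NULL, no match -> dropped
  - product 3 (Desk): category_id=NULL, no match -> dropped
  - product 4 (Notebook): category_id=5 -> matches Outdoor
  - product 5 (Printer): category_id=2 -> matches Sports
  - product 6 (Webcam): category_id=2 -> matches Sports
  - product 7 (Mouse): category_id=1 -> matches Tools
  - product 8 (Keyboard): category_id=4 -> matches Electronics
So 2 of 8 rows are dropped.

SQL:
SELECT a.name, b.name AS category
FROM products a
INNER JOIN categories b ON a.category_id = b.id

Result:
name     | category   
---------+------------
Phone    | Kitchen    
Notebook | Outdoor    
Printer  | Sports     
Webcam   | Sports     
Mouse    | Tools      
Keyboard | Electronics
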